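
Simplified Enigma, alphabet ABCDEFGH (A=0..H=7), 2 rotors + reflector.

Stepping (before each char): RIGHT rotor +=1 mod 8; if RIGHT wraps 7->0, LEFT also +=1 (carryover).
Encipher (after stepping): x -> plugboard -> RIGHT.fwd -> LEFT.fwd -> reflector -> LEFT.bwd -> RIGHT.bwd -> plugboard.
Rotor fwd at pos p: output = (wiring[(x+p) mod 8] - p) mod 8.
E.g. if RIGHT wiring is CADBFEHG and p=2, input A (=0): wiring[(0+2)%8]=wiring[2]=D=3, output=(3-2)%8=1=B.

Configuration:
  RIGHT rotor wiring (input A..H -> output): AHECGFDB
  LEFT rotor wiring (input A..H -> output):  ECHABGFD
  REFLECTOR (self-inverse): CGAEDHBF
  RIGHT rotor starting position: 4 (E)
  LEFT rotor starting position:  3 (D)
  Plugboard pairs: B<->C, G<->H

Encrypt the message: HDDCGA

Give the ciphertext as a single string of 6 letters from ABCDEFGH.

Answer: GACEAG

Derivation:
Char 1 ('H'): step: R->5, L=3; H->plug->G->R->F->L->B->refl->G->L'->B->R'->H->plug->G
Char 2 ('D'): step: R->6, L=3; D->plug->D->R->B->L->G->refl->B->L'->F->R'->A->plug->A
Char 3 ('D'): step: R->7, L=3; D->plug->D->R->F->L->B->refl->G->L'->B->R'->B->plug->C
Char 4 ('C'): step: R->0, L->4 (L advanced); C->plug->B->R->H->L->E->refl->D->L'->G->R'->E->plug->E
Char 5 ('G'): step: R->1, L=4; G->plug->H->R->H->L->E->refl->D->L'->G->R'->A->plug->A
Char 6 ('A'): step: R->2, L=4; A->plug->A->R->C->L->B->refl->G->L'->F->R'->H->plug->G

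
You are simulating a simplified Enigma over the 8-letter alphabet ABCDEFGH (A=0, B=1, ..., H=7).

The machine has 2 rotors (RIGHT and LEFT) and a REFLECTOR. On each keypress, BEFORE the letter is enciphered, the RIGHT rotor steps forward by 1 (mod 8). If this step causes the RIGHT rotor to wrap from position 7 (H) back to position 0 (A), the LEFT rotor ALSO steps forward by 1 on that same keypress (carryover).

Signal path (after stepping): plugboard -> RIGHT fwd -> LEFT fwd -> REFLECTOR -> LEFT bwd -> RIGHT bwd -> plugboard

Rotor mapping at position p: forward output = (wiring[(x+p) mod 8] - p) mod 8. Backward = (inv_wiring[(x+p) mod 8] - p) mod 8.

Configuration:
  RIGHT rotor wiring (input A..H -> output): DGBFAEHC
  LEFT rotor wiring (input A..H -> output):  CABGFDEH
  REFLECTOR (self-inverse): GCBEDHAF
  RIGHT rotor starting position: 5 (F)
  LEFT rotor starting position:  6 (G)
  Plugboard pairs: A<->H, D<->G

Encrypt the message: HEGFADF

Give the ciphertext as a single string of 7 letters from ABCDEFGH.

Char 1 ('H'): step: R->6, L=6; H->plug->A->R->B->L->B->refl->C->L'->D->R'->E->plug->E
Char 2 ('E'): step: R->7, L=6; E->plug->E->R->G->L->H->refl->F->L'->H->R'->C->plug->C
Char 3 ('G'): step: R->0, L->7 (L advanced); G->plug->D->R->F->L->G->refl->A->L'->A->R'->E->plug->E
Char 4 ('F'): step: R->1, L=7; F->plug->F->R->G->L->E->refl->D->L'->B->R'->G->plug->D
Char 5 ('A'): step: R->2, L=7; A->plug->H->R->E->L->H->refl->F->L'->H->R'->A->plug->H
Char 6 ('D'): step: R->3, L=7; D->plug->G->R->D->L->C->refl->B->L'->C->R'->A->plug->H
Char 7 ('F'): step: R->4, L=7; F->plug->F->R->C->L->B->refl->C->L'->D->R'->C->plug->C

Answer: ECEDHHC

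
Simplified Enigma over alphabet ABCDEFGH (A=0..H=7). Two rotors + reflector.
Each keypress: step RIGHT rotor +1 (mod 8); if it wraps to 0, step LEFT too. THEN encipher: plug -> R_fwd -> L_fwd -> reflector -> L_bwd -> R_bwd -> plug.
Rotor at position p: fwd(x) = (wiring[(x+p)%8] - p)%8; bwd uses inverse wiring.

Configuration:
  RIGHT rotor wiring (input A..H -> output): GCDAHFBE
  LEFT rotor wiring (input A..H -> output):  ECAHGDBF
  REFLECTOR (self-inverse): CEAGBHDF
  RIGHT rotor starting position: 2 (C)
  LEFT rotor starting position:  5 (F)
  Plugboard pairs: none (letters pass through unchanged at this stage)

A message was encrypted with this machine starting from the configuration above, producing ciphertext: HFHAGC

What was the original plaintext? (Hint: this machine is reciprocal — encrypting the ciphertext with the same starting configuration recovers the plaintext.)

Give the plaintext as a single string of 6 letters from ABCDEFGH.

Char 1 ('H'): step: R->3, L=5; H->plug->H->R->A->L->G->refl->D->L'->F->R'->A->plug->A
Char 2 ('F'): step: R->4, L=5; F->plug->F->R->G->L->C->refl->A->L'->C->R'->E->plug->E
Char 3 ('H'): step: R->5, L=5; H->plug->H->R->C->L->A->refl->C->L'->G->R'->F->plug->F
Char 4 ('A'): step: R->6, L=5; A->plug->A->R->D->L->H->refl->F->L'->E->R'->D->plug->D
Char 5 ('G'): step: R->7, L=5; G->plug->G->R->G->L->C->refl->A->L'->C->R'->H->plug->H
Char 6 ('C'): step: R->0, L->6 (L advanced); C->plug->C->R->D->L->E->refl->B->L'->F->R'->F->plug->F

Answer: AEFDHF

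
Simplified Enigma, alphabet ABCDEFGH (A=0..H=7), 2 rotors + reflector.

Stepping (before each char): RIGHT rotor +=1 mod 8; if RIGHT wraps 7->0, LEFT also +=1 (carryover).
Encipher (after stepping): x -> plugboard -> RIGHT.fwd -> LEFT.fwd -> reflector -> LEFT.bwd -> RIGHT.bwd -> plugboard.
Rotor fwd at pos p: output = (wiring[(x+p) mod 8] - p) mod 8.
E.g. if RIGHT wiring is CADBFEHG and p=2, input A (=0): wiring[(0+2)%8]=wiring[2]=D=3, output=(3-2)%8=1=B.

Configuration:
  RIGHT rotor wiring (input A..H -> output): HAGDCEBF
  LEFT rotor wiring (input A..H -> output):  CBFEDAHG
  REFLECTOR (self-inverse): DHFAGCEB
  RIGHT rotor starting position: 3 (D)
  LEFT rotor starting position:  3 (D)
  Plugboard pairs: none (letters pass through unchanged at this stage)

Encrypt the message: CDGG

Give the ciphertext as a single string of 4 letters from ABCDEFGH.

Answer: BACB

Derivation:
Char 1 ('C'): step: R->4, L=3; C->plug->C->R->F->L->H->refl->B->L'->A->R'->B->plug->B
Char 2 ('D'): step: R->5, L=3; D->plug->D->R->C->L->F->refl->C->L'->H->R'->A->plug->A
Char 3 ('G'): step: R->6, L=3; G->plug->G->R->E->L->D->refl->A->L'->B->R'->C->plug->C
Char 4 ('G'): step: R->7, L=3; G->plug->G->R->F->L->H->refl->B->L'->A->R'->B->plug->B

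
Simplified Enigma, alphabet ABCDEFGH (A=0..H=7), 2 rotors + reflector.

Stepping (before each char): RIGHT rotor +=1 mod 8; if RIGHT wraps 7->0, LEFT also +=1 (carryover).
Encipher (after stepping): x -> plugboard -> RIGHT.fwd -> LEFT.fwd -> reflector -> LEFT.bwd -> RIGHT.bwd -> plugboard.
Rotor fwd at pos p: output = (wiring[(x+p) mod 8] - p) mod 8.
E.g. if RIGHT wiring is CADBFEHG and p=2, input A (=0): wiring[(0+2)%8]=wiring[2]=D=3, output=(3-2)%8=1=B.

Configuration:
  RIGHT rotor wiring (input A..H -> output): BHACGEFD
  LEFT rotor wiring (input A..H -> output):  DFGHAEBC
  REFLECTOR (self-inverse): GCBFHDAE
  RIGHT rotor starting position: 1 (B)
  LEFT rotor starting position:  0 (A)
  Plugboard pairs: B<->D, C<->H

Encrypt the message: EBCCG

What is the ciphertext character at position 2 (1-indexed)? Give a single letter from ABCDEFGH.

Char 1 ('E'): step: R->2, L=0; E->plug->E->R->D->L->H->refl->E->L'->F->R'->H->plug->C
Char 2 ('B'): step: R->3, L=0; B->plug->D->R->C->L->G->refl->A->L'->E->R'->G->plug->G

G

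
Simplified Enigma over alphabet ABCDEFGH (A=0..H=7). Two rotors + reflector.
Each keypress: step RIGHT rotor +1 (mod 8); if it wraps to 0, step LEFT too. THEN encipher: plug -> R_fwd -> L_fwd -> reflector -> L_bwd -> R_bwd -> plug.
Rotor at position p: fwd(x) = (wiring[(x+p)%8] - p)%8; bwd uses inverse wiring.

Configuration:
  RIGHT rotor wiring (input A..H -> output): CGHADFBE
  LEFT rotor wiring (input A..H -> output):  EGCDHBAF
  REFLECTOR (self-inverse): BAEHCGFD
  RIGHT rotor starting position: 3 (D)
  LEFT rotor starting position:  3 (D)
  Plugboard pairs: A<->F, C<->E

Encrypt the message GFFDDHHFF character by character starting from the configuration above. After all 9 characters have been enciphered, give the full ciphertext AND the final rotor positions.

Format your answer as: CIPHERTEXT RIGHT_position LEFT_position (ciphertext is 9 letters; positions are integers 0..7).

Answer: ADAFEBDED 4 4

Derivation:
Char 1 ('G'): step: R->4, L=3; G->plug->G->R->D->L->F->refl->G->L'->C->R'->F->plug->A
Char 2 ('F'): step: R->5, L=3; F->plug->A->R->A->L->A->refl->B->L'->F->R'->D->plug->D
Char 3 ('F'): step: R->6, L=3; F->plug->A->R->D->L->F->refl->G->L'->C->R'->F->plug->A
Char 4 ('D'): step: R->7, L=3; D->plug->D->R->A->L->A->refl->B->L'->F->R'->A->plug->F
Char 5 ('D'): step: R->0, L->4 (L advanced); D->plug->D->R->A->L->D->refl->H->L'->H->R'->C->plug->E
Char 6 ('H'): step: R->1, L=4; H->plug->H->R->B->L->F->refl->G->L'->G->R'->B->plug->B
Char 7 ('H'): step: R->2, L=4; H->plug->H->R->E->L->A->refl->B->L'->D->R'->D->plug->D
Char 8 ('F'): step: R->3, L=4; F->plug->A->R->F->L->C->refl->E->L'->C->R'->C->plug->E
Char 9 ('F'): step: R->4, L=4; F->plug->A->R->H->L->H->refl->D->L'->A->R'->D->plug->D
Final: ciphertext=ADAFEBDED, RIGHT=4, LEFT=4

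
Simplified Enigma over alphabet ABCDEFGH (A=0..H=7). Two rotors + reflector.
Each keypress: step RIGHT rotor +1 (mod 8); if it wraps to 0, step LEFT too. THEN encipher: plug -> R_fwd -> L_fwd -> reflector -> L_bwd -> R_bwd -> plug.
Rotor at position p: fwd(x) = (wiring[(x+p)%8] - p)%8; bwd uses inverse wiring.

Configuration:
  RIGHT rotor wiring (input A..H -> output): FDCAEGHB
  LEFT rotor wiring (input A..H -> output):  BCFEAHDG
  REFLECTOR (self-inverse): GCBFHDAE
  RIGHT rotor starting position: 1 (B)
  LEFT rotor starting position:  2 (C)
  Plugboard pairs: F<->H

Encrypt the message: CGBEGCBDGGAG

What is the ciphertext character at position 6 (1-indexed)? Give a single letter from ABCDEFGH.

Char 1 ('C'): step: R->2, L=2; C->plug->C->R->C->L->G->refl->A->L'->H->R'->F->plug->H
Char 2 ('G'): step: R->3, L=2; G->plug->G->R->A->L->D->refl->F->L'->D->R'->C->plug->C
Char 3 ('B'): step: R->4, L=2; B->plug->B->R->C->L->G->refl->A->L'->H->R'->F->plug->H
Char 4 ('E'): step: R->5, L=2; E->plug->E->R->G->L->H->refl->E->L'->F->R'->F->plug->H
Char 5 ('G'): step: R->6, L=2; G->plug->G->R->G->L->H->refl->E->L'->F->R'->D->plug->D
Char 6 ('C'): step: R->7, L=2; C->plug->C->R->E->L->B->refl->C->L'->B->R'->E->plug->E

E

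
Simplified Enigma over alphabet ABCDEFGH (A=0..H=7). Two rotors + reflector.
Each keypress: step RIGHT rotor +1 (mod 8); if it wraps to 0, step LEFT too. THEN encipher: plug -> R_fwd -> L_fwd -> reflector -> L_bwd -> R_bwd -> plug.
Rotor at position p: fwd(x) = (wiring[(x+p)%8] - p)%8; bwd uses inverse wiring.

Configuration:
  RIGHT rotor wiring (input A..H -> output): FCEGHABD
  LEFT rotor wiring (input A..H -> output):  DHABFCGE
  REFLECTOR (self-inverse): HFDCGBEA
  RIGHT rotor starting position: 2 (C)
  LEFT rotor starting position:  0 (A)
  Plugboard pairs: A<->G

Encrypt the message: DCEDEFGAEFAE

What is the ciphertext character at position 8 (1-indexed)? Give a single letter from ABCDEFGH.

Char 1 ('D'): step: R->3, L=0; D->plug->D->R->G->L->G->refl->E->L'->H->R'->G->plug->A
Char 2 ('C'): step: R->4, L=0; C->plug->C->R->F->L->C->refl->D->L'->A->R'->G->plug->A
Char 3 ('E'): step: R->5, L=0; E->plug->E->R->F->L->C->refl->D->L'->A->R'->D->plug->D
Char 4 ('D'): step: R->6, L=0; D->plug->D->R->E->L->F->refl->B->L'->D->R'->A->plug->G
Char 5 ('E'): step: R->7, L=0; E->plug->E->R->H->L->E->refl->G->L'->G->R'->B->plug->B
Char 6 ('F'): step: R->0, L->1 (L advanced); F->plug->F->R->A->L->G->refl->E->L'->D->R'->H->plug->H
Char 7 ('G'): step: R->1, L=1; G->plug->A->R->B->L->H->refl->A->L'->C->R'->G->plug->A
Char 8 ('A'): step: R->2, L=1; A->plug->G->R->D->L->E->refl->G->L'->A->R'->H->plug->H

H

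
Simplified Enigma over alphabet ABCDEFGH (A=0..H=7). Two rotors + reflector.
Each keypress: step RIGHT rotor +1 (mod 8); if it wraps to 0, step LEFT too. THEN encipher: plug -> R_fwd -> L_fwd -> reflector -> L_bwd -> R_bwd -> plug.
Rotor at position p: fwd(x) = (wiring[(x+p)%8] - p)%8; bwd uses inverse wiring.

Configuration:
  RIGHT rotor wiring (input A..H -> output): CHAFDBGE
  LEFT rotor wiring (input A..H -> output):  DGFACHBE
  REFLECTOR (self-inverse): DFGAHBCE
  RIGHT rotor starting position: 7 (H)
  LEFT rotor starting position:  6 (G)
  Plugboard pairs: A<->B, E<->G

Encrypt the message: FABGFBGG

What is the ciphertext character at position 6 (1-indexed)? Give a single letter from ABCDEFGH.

Char 1 ('F'): step: R->0, L->7 (L advanced); F->plug->F->R->B->L->E->refl->H->L'->C->R'->A->plug->B
Char 2 ('A'): step: R->1, L=7; A->plug->B->R->H->L->C->refl->G->L'->D->R'->G->plug->E
Char 3 ('B'): step: R->2, L=7; B->plug->A->R->G->L->A->refl->D->L'->F->R'->H->plug->H
Char 4 ('G'): step: R->3, L=7; G->plug->E->R->B->L->E->refl->H->L'->C->R'->A->plug->B
Char 5 ('F'): step: R->4, L=7; F->plug->F->R->D->L->G->refl->C->L'->H->R'->A->plug->B
Char 6 ('B'): step: R->5, L=7; B->plug->A->R->E->L->B->refl->F->L'->A->R'->G->plug->E

E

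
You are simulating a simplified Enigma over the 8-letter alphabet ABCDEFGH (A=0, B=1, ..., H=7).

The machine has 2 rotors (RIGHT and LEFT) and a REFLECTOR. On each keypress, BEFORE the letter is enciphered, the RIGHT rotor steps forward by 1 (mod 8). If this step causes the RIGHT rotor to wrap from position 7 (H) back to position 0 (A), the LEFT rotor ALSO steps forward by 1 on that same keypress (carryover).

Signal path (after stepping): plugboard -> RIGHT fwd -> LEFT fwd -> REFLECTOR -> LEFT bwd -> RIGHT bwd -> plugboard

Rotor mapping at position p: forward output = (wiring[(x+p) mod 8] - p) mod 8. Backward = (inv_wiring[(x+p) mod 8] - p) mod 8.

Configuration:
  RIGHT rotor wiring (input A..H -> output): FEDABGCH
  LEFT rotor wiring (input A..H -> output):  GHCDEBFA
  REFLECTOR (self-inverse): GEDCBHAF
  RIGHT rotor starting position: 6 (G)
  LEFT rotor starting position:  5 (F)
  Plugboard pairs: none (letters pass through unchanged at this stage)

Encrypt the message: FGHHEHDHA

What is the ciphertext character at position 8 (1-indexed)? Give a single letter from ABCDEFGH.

Char 1 ('F'): step: R->7, L=5; F->plug->F->R->C->L->D->refl->C->L'->E->R'->D->plug->D
Char 2 ('G'): step: R->0, L->6 (L advanced); G->plug->G->R->C->L->A->refl->G->L'->G->R'->F->plug->F
Char 3 ('H'): step: R->1, L=6; H->plug->H->R->E->L->E->refl->B->L'->D->R'->A->plug->A
Char 4 ('H'): step: R->2, L=6; H->plug->H->R->C->L->A->refl->G->L'->G->R'->B->plug->B
Char 5 ('E'): step: R->3, L=6; E->plug->E->R->E->L->E->refl->B->L'->D->R'->C->plug->C
Char 6 ('H'): step: R->4, L=6; H->plug->H->R->E->L->E->refl->B->L'->D->R'->D->plug->D
Char 7 ('D'): step: R->5, L=6; D->plug->D->R->A->L->H->refl->F->L'->F->R'->B->plug->B
Char 8 ('H'): step: R->6, L=6; H->plug->H->R->A->L->H->refl->F->L'->F->R'->E->plug->E

E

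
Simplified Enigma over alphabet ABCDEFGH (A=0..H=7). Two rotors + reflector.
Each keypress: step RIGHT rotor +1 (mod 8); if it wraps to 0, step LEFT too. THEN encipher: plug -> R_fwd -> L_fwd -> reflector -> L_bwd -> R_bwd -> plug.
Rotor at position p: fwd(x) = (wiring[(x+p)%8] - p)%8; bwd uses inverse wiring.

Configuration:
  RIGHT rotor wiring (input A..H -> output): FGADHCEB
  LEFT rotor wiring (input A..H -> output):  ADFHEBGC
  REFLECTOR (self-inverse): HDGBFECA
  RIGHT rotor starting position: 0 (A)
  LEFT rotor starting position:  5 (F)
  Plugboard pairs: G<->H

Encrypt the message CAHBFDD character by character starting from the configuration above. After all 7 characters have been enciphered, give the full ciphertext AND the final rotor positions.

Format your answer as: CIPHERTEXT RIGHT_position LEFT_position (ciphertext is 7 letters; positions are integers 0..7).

Char 1 ('C'): step: R->1, L=5; C->plug->C->R->C->L->F->refl->E->L'->A->R'->G->plug->H
Char 2 ('A'): step: R->2, L=5; A->plug->A->R->G->L->C->refl->G->L'->E->R'->H->plug->G
Char 3 ('H'): step: R->3, L=5; H->plug->G->R->D->L->D->refl->B->L'->B->R'->D->plug->D
Char 4 ('B'): step: R->4, L=5; B->plug->B->R->G->L->C->refl->G->L'->E->R'->G->plug->H
Char 5 ('F'): step: R->5, L=5; F->plug->F->R->D->L->D->refl->B->L'->B->R'->E->plug->E
Char 6 ('D'): step: R->6, L=5; D->plug->D->R->A->L->E->refl->F->L'->C->R'->E->plug->E
Char 7 ('D'): step: R->7, L=5; D->plug->D->R->B->L->B->refl->D->L'->D->R'->G->plug->H
Final: ciphertext=HGDHEEH, RIGHT=7, LEFT=5

Answer: HGDHEEH 7 5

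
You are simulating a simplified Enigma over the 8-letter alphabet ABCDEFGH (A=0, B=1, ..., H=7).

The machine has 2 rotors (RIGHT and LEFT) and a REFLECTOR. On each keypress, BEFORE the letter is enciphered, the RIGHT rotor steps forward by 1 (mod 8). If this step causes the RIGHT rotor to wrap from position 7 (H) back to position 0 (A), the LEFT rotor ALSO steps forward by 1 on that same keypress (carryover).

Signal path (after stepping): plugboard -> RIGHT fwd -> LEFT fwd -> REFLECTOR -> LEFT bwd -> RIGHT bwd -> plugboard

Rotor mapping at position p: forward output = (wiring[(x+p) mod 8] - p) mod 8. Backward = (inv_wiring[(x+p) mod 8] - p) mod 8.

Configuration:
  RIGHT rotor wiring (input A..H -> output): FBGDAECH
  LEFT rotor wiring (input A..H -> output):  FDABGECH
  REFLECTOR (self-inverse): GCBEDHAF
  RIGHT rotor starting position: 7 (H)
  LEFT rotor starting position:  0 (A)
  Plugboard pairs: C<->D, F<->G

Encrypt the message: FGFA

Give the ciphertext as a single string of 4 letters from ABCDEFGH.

Char 1 ('F'): step: R->0, L->1 (L advanced); F->plug->G->R->C->L->A->refl->G->L'->G->R'->C->plug->D
Char 2 ('G'): step: R->1, L=1; G->plug->F->R->B->L->H->refl->F->L'->D->R'->E->plug->E
Char 3 ('F'): step: R->2, L=1; F->plug->G->R->D->L->F->refl->H->L'->B->R'->B->plug->B
Char 4 ('A'): step: R->3, L=1; A->plug->A->R->A->L->C->refl->B->L'->F->R'->B->plug->B

Answer: DEBB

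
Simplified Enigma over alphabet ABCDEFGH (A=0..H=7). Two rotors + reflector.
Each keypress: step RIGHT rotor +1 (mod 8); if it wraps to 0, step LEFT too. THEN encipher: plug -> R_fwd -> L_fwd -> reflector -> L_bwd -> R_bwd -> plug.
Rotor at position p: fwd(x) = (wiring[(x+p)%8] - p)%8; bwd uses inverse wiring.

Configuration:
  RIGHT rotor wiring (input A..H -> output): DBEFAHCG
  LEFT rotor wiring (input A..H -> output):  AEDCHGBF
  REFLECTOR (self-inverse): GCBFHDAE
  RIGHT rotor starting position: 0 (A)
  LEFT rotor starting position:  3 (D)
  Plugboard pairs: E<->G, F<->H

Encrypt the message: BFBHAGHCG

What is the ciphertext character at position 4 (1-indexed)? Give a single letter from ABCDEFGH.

Char 1 ('B'): step: R->1, L=3; B->plug->B->R->D->L->G->refl->A->L'->H->R'->D->plug->D
Char 2 ('F'): step: R->2, L=3; F->plug->H->R->H->L->A->refl->G->L'->D->R'->B->plug->B
Char 3 ('B'): step: R->3, L=3; B->plug->B->R->F->L->F->refl->D->L'->C->R'->A->plug->A
Char 4 ('H'): step: R->4, L=3; H->plug->F->R->F->L->F->refl->D->L'->C->R'->D->plug->D

D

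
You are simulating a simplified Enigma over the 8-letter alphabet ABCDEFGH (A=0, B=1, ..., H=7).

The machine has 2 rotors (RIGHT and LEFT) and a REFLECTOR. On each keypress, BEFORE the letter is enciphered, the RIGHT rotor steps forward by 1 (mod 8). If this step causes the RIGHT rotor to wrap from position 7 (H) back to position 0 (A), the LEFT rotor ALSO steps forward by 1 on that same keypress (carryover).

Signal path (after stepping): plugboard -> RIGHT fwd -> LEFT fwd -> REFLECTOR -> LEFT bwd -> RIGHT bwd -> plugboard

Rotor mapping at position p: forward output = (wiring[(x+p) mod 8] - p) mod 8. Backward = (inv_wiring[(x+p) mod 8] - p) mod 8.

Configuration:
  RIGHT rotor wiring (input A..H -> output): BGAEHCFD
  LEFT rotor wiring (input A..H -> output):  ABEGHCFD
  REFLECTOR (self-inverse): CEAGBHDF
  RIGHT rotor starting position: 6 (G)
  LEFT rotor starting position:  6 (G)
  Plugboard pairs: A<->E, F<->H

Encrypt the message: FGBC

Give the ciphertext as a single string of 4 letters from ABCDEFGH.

Char 1 ('F'): step: R->7, L=6; F->plug->H->R->G->L->B->refl->E->L'->H->R'->C->plug->C
Char 2 ('G'): step: R->0, L->7 (L advanced); G->plug->G->R->F->L->A->refl->C->L'->C->R'->F->plug->H
Char 3 ('B'): step: R->1, L=7; B->plug->B->R->H->L->G->refl->D->L'->G->R'->D->plug->D
Char 4 ('C'): step: R->2, L=7; C->plug->C->R->F->L->A->refl->C->L'->C->R'->B->plug->B

Answer: CHDB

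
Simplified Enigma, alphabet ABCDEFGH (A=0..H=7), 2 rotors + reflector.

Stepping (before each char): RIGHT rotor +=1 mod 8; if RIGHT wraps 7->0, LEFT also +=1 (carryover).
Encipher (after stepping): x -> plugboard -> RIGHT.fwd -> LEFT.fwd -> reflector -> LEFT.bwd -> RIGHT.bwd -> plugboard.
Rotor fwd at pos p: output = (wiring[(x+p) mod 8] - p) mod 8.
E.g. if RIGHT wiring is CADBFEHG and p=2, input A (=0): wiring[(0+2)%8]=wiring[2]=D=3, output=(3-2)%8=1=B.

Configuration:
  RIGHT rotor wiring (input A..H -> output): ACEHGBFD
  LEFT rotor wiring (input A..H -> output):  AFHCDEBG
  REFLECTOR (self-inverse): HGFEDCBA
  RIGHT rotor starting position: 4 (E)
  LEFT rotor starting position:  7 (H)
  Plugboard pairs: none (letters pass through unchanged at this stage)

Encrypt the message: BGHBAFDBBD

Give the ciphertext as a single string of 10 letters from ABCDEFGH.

Char 1 ('B'): step: R->5, L=7; B->plug->B->R->A->L->H->refl->A->L'->D->R'->D->plug->D
Char 2 ('G'): step: R->6, L=7; G->plug->G->R->A->L->H->refl->A->L'->D->R'->H->plug->H
Char 3 ('H'): step: R->7, L=7; H->plug->H->R->G->L->F->refl->C->L'->H->R'->F->plug->F
Char 4 ('B'): step: R->0, L->0 (L advanced); B->plug->B->R->C->L->H->refl->A->L'->A->R'->A->plug->A
Char 5 ('A'): step: R->1, L=0; A->plug->A->R->B->L->F->refl->C->L'->D->R'->B->plug->B
Char 6 ('F'): step: R->2, L=0; F->plug->F->R->B->L->F->refl->C->L'->D->R'->E->plug->E
Char 7 ('D'): step: R->3, L=0; D->plug->D->R->C->L->H->refl->A->L'->A->R'->E->plug->E
Char 8 ('B'): step: R->4, L=0; B->plug->B->R->F->L->E->refl->D->L'->E->R'->E->plug->E
Char 9 ('B'): step: R->5, L=0; B->plug->B->R->A->L->A->refl->H->L'->C->R'->G->plug->G
Char 10 ('D'): step: R->6, L=0; D->plug->D->R->E->L->D->refl->E->L'->F->R'->B->plug->B

Answer: DHFABEEEGB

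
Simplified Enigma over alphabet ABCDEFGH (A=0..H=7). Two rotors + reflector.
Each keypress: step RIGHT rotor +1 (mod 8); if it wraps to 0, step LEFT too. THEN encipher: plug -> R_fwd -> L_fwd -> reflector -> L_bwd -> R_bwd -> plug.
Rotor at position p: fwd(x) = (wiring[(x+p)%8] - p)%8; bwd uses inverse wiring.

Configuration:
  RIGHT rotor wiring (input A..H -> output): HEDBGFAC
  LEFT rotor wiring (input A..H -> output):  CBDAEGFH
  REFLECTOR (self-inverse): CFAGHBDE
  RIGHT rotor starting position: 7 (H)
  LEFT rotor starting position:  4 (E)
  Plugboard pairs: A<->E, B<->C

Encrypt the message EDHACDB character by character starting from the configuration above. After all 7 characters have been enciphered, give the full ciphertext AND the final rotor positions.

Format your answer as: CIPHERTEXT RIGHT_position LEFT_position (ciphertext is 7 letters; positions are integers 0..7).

Char 1 ('E'): step: R->0, L->5 (L advanced); E->plug->A->R->H->L->H->refl->E->L'->E->R'->B->plug->C
Char 2 ('D'): step: R->1, L=5; D->plug->D->R->F->L->G->refl->D->L'->G->R'->H->plug->H
Char 3 ('H'): step: R->2, L=5; H->plug->H->R->C->L->C->refl->A->L'->B->R'->A->plug->E
Char 4 ('A'): step: R->3, L=5; A->plug->E->R->H->L->H->refl->E->L'->E->R'->F->plug->F
Char 5 ('C'): step: R->4, L=5; C->plug->B->R->B->L->A->refl->C->L'->C->R'->A->plug->E
Char 6 ('D'): step: R->5, L=5; D->plug->D->R->C->L->C->refl->A->L'->B->R'->H->plug->H
Char 7 ('B'): step: R->6, L=5; B->plug->C->R->B->L->A->refl->C->L'->C->R'->A->plug->E
Final: ciphertext=CHEFEHE, RIGHT=6, LEFT=5

Answer: CHEFEHE 6 5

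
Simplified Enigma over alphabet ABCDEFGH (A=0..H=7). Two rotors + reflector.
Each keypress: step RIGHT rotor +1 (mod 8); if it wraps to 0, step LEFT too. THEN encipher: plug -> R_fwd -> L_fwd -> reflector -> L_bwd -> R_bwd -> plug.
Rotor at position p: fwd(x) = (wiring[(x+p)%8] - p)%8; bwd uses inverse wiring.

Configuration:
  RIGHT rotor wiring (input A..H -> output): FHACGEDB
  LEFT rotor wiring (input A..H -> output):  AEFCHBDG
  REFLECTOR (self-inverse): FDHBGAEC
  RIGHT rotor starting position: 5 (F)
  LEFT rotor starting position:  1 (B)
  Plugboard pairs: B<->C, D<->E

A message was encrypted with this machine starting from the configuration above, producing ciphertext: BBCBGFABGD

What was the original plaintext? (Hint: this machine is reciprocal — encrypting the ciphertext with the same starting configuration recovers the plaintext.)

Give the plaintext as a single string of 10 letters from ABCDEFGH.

Char 1 ('B'): step: R->6, L=1; B->plug->C->R->H->L->H->refl->C->L'->F->R'->A->plug->A
Char 2 ('B'): step: R->7, L=1; B->plug->C->R->A->L->D->refl->B->L'->C->R'->A->plug->A
Char 3 ('C'): step: R->0, L->2 (L advanced); C->plug->B->R->H->L->C->refl->H->L'->D->R'->G->plug->G
Char 4 ('B'): step: R->1, L=2; B->plug->C->R->B->L->A->refl->F->L'->C->R'->F->plug->F
Char 5 ('G'): step: R->2, L=2; G->plug->G->R->D->L->H->refl->C->L'->H->R'->F->plug->F
Char 6 ('F'): step: R->3, L=2; F->plug->F->R->C->L->F->refl->A->L'->B->R'->C->plug->B
Char 7 ('A'): step: R->4, L=2; A->plug->A->R->C->L->F->refl->A->L'->B->R'->E->plug->D
Char 8 ('B'): step: R->5, L=2; B->plug->C->R->E->L->B->refl->D->L'->A->R'->D->plug->E
Char 9 ('G'): step: R->6, L=2; G->plug->G->R->A->L->D->refl->B->L'->E->R'->F->plug->F
Char 10 ('D'): step: R->7, L=2; D->plug->E->R->D->L->H->refl->C->L'->H->R'->F->plug->F

Answer: AAGFFBDEFF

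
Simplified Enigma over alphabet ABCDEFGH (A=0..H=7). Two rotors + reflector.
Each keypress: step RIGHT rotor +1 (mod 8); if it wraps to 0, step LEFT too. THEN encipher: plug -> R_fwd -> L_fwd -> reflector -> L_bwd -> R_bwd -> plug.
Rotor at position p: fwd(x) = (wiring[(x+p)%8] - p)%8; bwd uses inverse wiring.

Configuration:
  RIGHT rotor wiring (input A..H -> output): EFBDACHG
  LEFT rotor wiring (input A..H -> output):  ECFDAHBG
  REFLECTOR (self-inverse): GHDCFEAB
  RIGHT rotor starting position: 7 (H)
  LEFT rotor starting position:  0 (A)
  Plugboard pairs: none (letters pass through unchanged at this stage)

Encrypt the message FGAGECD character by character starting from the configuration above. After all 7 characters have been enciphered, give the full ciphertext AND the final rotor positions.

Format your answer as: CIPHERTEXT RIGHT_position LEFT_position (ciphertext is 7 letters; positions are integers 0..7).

Answer: GAGCCGG 6 1

Derivation:
Char 1 ('F'): step: R->0, L->1 (L advanced); F->plug->F->R->C->L->C->refl->D->L'->H->R'->G->plug->G
Char 2 ('G'): step: R->1, L=1; G->plug->G->R->F->L->A->refl->G->L'->E->R'->A->plug->A
Char 3 ('A'): step: R->2, L=1; A->plug->A->R->H->L->D->refl->C->L'->C->R'->G->plug->G
Char 4 ('G'): step: R->3, L=1; G->plug->G->R->C->L->C->refl->D->L'->H->R'->C->plug->C
Char 5 ('E'): step: R->4, L=1; E->plug->E->R->A->L->B->refl->H->L'->D->R'->C->plug->C
Char 6 ('C'): step: R->5, L=1; C->plug->C->R->B->L->E->refl->F->L'->G->R'->G->plug->G
Char 7 ('D'): step: R->6, L=1; D->plug->D->R->H->L->D->refl->C->L'->C->R'->G->plug->G
Final: ciphertext=GAGCCGG, RIGHT=6, LEFT=1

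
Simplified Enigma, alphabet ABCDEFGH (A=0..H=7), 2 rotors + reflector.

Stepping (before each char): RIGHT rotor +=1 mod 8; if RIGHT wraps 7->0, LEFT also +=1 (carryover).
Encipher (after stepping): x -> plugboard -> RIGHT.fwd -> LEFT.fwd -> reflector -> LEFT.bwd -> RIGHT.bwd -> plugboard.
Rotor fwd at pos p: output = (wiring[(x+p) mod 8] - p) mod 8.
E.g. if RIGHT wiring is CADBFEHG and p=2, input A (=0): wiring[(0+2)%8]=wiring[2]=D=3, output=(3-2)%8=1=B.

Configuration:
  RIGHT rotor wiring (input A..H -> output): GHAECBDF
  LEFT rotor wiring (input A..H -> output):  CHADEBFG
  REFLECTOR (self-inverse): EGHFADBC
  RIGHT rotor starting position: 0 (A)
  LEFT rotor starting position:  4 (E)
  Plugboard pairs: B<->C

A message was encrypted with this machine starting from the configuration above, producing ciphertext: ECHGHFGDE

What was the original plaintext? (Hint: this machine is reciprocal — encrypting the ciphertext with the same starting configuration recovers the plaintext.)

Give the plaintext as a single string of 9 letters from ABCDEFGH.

Answer: AGAEDBHCD

Derivation:
Char 1 ('E'): step: R->1, L=4; E->plug->E->R->A->L->A->refl->E->L'->G->R'->A->plug->A
Char 2 ('C'): step: R->2, L=4; C->plug->B->R->C->L->B->refl->G->L'->E->R'->G->plug->G
Char 3 ('H'): step: R->3, L=4; H->plug->H->R->F->L->D->refl->F->L'->B->R'->A->plug->A
Char 4 ('G'): step: R->4, L=4; G->plug->G->R->E->L->G->refl->B->L'->C->R'->E->plug->E
Char 5 ('H'): step: R->5, L=4; H->plug->H->R->F->L->D->refl->F->L'->B->R'->D->plug->D
Char 6 ('F'): step: R->6, L=4; F->plug->F->R->G->L->E->refl->A->L'->A->R'->C->plug->B
Char 7 ('G'): step: R->7, L=4; G->plug->G->R->C->L->B->refl->G->L'->E->R'->H->plug->H
Char 8 ('D'): step: R->0, L->5 (L advanced); D->plug->D->R->E->L->C->refl->H->L'->H->R'->B->plug->C
Char 9 ('E'): step: R->1, L=5; E->plug->E->R->A->L->E->refl->A->L'->B->R'->D->plug->D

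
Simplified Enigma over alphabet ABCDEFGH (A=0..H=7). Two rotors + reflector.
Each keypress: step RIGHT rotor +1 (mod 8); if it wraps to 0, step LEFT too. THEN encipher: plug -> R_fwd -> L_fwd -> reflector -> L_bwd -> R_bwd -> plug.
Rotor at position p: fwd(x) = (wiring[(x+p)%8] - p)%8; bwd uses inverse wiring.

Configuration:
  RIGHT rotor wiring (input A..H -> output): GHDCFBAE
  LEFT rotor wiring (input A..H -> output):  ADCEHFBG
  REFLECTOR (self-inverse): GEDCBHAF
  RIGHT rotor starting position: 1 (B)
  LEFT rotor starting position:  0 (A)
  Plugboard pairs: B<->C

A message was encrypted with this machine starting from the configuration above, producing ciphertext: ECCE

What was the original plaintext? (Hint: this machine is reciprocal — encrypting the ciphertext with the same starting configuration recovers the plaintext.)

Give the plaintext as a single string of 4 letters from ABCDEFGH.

Char 1 ('E'): step: R->2, L=0; E->plug->E->R->G->L->B->refl->E->L'->D->R'->C->plug->B
Char 2 ('C'): step: R->3, L=0; C->plug->B->R->C->L->C->refl->D->L'->B->R'->E->plug->E
Char 3 ('C'): step: R->4, L=0; C->plug->B->R->F->L->F->refl->H->L'->E->R'->C->plug->B
Char 4 ('E'): step: R->5, L=0; E->plug->E->R->C->L->C->refl->D->L'->B->R'->D->plug->D

Answer: BEBD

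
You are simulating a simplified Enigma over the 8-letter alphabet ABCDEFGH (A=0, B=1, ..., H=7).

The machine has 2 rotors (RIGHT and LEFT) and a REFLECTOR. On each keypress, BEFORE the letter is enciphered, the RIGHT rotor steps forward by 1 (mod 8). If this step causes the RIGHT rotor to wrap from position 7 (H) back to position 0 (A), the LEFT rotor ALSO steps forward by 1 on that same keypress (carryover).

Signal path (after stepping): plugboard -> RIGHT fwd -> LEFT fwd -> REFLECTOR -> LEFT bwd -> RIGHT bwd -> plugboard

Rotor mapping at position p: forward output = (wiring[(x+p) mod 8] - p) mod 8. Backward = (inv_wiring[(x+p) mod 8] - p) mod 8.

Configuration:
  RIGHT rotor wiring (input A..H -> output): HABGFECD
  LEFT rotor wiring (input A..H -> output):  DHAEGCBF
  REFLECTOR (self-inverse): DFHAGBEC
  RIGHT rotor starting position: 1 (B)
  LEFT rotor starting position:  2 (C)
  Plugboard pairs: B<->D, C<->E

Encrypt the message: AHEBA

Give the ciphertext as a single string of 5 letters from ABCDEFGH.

Char 1 ('A'): step: R->2, L=2; A->plug->A->R->H->L->F->refl->B->L'->G->R'->H->plug->H
Char 2 ('H'): step: R->3, L=2; H->plug->H->R->G->L->B->refl->F->L'->H->R'->D->plug->B
Char 3 ('E'): step: R->4, L=2; E->plug->C->R->G->L->B->refl->F->L'->H->R'->D->plug->B
Char 4 ('B'): step: R->5, L=2; B->plug->D->R->C->L->E->refl->G->L'->A->R'->H->plug->H
Char 5 ('A'): step: R->6, L=2; A->plug->A->R->E->L->H->refl->C->L'->B->R'->C->plug->E

Answer: HBBHE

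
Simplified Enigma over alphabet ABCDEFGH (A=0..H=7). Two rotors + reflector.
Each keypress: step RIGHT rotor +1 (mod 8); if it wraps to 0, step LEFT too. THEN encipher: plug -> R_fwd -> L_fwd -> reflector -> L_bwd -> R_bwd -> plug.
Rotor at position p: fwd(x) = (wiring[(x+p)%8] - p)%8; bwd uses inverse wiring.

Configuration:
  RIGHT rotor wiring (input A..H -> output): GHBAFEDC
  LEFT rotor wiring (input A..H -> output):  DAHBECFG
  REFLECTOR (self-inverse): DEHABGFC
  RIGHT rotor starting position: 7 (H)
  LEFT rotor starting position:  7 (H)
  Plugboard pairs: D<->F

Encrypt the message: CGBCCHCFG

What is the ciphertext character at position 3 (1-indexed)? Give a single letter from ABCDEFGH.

Char 1 ('C'): step: R->0, L->0 (L advanced); C->plug->C->R->B->L->A->refl->D->L'->A->R'->D->plug->F
Char 2 ('G'): step: R->1, L=0; G->plug->G->R->B->L->A->refl->D->L'->A->R'->B->plug->B
Char 3 ('B'): step: R->2, L=0; B->plug->B->R->G->L->F->refl->G->L'->H->R'->A->plug->A

A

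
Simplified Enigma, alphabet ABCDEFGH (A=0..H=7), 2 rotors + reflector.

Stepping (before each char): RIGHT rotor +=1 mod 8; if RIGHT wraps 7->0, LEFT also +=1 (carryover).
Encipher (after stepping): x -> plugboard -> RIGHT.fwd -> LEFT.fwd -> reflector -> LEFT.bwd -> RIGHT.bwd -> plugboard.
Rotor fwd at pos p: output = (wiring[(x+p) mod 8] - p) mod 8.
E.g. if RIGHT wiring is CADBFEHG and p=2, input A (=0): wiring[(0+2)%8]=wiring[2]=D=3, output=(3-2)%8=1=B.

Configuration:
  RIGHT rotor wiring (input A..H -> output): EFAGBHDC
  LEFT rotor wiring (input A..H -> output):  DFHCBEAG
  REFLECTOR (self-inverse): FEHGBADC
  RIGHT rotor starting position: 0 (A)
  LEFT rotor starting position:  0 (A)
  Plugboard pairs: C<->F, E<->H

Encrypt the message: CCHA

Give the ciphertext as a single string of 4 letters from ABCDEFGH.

Char 1 ('C'): step: R->1, L=0; C->plug->F->R->C->L->H->refl->C->L'->D->R'->H->plug->E
Char 2 ('C'): step: R->2, L=0; C->plug->F->R->A->L->D->refl->G->L'->H->R'->C->plug->F
Char 3 ('H'): step: R->3, L=0; H->plug->E->R->H->L->G->refl->D->L'->A->R'->D->plug->D
Char 4 ('A'): step: R->4, L=0; A->plug->A->R->F->L->E->refl->B->L'->E->R'->G->plug->G

Answer: EFDG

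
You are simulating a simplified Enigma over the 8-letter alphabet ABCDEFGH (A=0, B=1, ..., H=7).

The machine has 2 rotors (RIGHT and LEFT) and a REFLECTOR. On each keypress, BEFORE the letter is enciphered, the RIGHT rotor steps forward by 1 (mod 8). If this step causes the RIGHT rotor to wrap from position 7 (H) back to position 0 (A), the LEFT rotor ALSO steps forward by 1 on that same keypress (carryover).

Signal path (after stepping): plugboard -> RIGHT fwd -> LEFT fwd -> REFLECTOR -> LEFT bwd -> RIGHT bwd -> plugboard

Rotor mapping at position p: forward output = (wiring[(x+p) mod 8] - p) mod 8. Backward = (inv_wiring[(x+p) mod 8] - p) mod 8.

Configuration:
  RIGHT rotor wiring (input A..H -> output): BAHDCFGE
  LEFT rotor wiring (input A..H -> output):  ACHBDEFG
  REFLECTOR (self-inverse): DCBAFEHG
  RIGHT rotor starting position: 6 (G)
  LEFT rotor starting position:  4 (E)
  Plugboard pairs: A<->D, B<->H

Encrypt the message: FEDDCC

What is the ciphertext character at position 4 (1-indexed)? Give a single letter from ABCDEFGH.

Char 1 ('F'): step: R->7, L=4; F->plug->F->R->D->L->C->refl->B->L'->C->R'->B->plug->H
Char 2 ('E'): step: R->0, L->5 (L advanced); E->plug->E->R->C->L->B->refl->C->L'->F->R'->F->plug->F
Char 3 ('D'): step: R->1, L=5; D->plug->A->R->H->L->G->refl->H->L'->A->R'->H->plug->B
Char 4 ('D'): step: R->2, L=5; D->plug->A->R->F->L->C->refl->B->L'->C->R'->F->plug->F

F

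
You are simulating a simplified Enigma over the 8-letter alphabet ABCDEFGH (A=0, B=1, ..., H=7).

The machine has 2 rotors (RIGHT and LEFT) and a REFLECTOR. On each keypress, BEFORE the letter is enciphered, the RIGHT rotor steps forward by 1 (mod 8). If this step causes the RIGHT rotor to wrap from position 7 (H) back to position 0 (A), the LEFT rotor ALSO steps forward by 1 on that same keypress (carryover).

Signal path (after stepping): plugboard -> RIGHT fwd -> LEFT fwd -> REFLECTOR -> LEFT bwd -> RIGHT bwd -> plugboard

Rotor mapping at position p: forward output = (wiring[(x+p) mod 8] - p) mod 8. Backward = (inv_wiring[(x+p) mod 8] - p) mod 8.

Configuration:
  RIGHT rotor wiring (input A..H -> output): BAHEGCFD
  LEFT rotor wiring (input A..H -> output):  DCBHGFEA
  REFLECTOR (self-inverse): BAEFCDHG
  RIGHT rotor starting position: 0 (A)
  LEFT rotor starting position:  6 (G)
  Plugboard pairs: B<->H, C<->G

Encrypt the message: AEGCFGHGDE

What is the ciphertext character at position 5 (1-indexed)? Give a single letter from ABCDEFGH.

Char 1 ('A'): step: R->1, L=6; A->plug->A->R->H->L->H->refl->G->L'->A->R'->H->plug->B
Char 2 ('E'): step: R->2, L=6; E->plug->E->R->D->L->E->refl->C->L'->B->R'->F->plug->F
Char 3 ('G'): step: R->3, L=6; G->plug->C->R->H->L->H->refl->G->L'->A->R'->E->plug->E
Char 4 ('C'): step: R->4, L=6; C->plug->G->R->D->L->E->refl->C->L'->B->R'->C->plug->G
Char 5 ('F'): step: R->5, L=6; F->plug->F->R->C->L->F->refl->D->L'->E->R'->D->plug->D

D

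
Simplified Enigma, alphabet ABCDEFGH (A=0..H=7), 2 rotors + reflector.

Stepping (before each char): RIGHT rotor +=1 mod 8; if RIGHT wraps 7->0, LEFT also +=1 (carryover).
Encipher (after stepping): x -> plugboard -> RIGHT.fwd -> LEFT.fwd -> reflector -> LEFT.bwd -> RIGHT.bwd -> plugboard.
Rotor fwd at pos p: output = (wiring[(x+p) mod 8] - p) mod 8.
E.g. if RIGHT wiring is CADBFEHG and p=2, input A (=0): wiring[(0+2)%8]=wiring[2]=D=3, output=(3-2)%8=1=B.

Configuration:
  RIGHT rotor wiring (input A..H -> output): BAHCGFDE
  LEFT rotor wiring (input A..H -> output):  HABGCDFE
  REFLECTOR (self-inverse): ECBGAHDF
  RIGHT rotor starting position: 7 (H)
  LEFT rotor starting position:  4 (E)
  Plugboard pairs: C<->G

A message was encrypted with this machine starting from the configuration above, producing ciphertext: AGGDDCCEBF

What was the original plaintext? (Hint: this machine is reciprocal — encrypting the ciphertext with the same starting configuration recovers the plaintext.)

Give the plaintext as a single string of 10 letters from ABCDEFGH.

Answer: FDBHFHFCGC

Derivation:
Char 1 ('A'): step: R->0, L->5 (L advanced); A->plug->A->R->B->L->A->refl->E->L'->F->R'->F->plug->F
Char 2 ('G'): step: R->1, L=5; G->plug->C->R->B->L->A->refl->E->L'->F->R'->D->plug->D
Char 3 ('G'): step: R->2, L=5; G->plug->C->R->E->L->D->refl->G->L'->A->R'->B->plug->B
Char 4 ('D'): step: R->3, L=5; D->plug->D->R->A->L->G->refl->D->L'->E->R'->H->plug->H
Char 5 ('D'): step: R->4, L=5; D->plug->D->R->A->L->G->refl->D->L'->E->R'->F->plug->F
Char 6 ('C'): step: R->5, L=5; C->plug->G->R->F->L->E->refl->A->L'->B->R'->H->plug->H
Char 7 ('C'): step: R->6, L=5; C->plug->G->R->A->L->G->refl->D->L'->E->R'->F->plug->F
Char 8 ('E'): step: R->7, L=5; E->plug->E->R->D->L->C->refl->B->L'->G->R'->G->plug->C
Char 9 ('B'): step: R->0, L->6 (L advanced); B->plug->B->R->A->L->H->refl->F->L'->H->R'->C->plug->G
Char 10 ('F'): step: R->1, L=6; F->plug->F->R->C->L->B->refl->C->L'->D->R'->G->plug->C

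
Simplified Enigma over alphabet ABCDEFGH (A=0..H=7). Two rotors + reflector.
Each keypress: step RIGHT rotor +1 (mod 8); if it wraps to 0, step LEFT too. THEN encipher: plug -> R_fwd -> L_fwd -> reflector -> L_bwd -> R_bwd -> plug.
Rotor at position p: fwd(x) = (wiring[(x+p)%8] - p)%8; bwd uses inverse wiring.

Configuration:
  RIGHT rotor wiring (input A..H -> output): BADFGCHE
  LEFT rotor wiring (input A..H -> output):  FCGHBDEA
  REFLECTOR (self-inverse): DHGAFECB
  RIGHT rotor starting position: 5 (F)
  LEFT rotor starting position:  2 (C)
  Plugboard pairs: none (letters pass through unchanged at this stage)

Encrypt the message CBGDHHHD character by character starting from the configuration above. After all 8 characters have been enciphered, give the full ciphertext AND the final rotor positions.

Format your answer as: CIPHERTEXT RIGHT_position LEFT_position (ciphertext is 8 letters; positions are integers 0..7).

Char 1 ('C'): step: R->6, L=2; C->plug->C->R->D->L->B->refl->H->L'->C->R'->D->plug->D
Char 2 ('B'): step: R->7, L=2; B->plug->B->R->C->L->H->refl->B->L'->D->R'->G->plug->G
Char 3 ('G'): step: R->0, L->3 (L advanced); G->plug->G->R->H->L->D->refl->A->L'->C->R'->F->plug->F
Char 4 ('D'): step: R->1, L=3; D->plug->D->R->F->L->C->refl->G->L'->B->R'->E->plug->E
Char 5 ('H'): step: R->2, L=3; H->plug->H->R->G->L->H->refl->B->L'->D->R'->B->plug->B
Char 6 ('H'): step: R->3, L=3; H->plug->H->R->A->L->E->refl->F->L'->E->R'->D->plug->D
Char 7 ('H'): step: R->4, L=3; H->plug->H->R->B->L->G->refl->C->L'->F->R'->E->plug->E
Char 8 ('D'): step: R->5, L=3; D->plug->D->R->E->L->F->refl->E->L'->A->R'->G->plug->G
Final: ciphertext=DGFEBDEG, RIGHT=5, LEFT=3

Answer: DGFEBDEG 5 3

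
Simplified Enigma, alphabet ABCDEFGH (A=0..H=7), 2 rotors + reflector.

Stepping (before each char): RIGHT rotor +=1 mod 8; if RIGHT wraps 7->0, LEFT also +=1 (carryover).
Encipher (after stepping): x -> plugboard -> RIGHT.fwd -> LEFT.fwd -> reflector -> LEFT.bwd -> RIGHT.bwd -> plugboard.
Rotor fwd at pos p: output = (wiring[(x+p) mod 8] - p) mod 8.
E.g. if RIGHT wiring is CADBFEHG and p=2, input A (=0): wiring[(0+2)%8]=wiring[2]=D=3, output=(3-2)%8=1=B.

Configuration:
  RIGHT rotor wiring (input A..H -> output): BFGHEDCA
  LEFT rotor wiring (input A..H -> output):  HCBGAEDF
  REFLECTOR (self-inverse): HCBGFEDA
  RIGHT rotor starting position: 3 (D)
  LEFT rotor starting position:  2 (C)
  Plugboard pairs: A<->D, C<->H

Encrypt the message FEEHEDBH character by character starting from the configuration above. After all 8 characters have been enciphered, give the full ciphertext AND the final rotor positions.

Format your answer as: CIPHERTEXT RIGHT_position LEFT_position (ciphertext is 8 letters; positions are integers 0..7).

Answer: HCADGEAA 3 3

Derivation:
Char 1 ('F'): step: R->4, L=2; F->plug->F->R->B->L->E->refl->F->L'->G->R'->C->plug->H
Char 2 ('E'): step: R->5, L=2; E->plug->E->R->A->L->H->refl->A->L'->H->R'->H->plug->C
Char 3 ('E'): step: R->6, L=2; E->plug->E->R->A->L->H->refl->A->L'->H->R'->D->plug->A
Char 4 ('H'): step: R->7, L=2; H->plug->C->R->G->L->F->refl->E->L'->B->R'->A->plug->D
Char 5 ('E'): step: R->0, L->3 (L advanced); E->plug->E->R->E->L->C->refl->B->L'->C->R'->G->plug->G
Char 6 ('D'): step: R->1, L=3; D->plug->A->R->E->L->C->refl->B->L'->C->R'->E->plug->E
Char 7 ('B'): step: R->2, L=3; B->plug->B->R->F->L->E->refl->F->L'->B->R'->D->plug->A
Char 8 ('H'): step: R->3, L=3; H->plug->C->R->A->L->D->refl->G->L'->H->R'->D->plug->A
Final: ciphertext=HCADGEAA, RIGHT=3, LEFT=3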